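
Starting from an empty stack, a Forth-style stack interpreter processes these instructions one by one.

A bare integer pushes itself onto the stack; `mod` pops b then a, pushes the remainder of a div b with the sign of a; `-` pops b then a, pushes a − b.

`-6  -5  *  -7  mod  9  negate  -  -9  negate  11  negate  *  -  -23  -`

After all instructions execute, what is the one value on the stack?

133

-6      -6
-5      -6 -5
*       30
-7      30 -7
mod     2
9       2 9
negate  2 -9
-       11
-9      11 -9
negate  11 9
11      11 9 11
negate  11 9 -11
*       11 -99
-       110
-23     110 -23
-       133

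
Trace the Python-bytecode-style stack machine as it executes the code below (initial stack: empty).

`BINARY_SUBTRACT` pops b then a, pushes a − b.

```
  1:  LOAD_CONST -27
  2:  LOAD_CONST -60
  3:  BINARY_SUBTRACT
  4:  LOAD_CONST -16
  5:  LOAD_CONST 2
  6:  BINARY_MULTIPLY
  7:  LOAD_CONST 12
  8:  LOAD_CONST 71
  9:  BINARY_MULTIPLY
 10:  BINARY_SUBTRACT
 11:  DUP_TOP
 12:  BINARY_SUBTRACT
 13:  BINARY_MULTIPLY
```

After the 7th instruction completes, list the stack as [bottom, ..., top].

LOAD_CONST -27   [-27]
LOAD_CONST -60   [-27, -60]
BINARY_SUBTRACT  [33]
LOAD_CONST -16   [33, -16]
LOAD_CONST 2     [33, -16, 2]
BINARY_MULTIPLY  [33, -32]
LOAD_CONST 12    [33, -32, 12]

[33, -32, 12]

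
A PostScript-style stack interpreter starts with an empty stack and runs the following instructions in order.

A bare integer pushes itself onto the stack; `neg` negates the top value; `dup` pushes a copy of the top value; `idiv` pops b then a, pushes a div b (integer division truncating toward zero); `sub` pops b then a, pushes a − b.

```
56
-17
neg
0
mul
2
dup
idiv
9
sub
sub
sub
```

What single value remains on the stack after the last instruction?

56   : 56
-17  : 56 -17
neg  : 56 17
0    : 56 17 0
mul  : 56 0
2    : 56 0 2
dup  : 56 0 2 2
idiv : 56 0 1
9    : 56 0 1 9
sub  : 56 0 -8
sub  : 56 8
sub  : 48

48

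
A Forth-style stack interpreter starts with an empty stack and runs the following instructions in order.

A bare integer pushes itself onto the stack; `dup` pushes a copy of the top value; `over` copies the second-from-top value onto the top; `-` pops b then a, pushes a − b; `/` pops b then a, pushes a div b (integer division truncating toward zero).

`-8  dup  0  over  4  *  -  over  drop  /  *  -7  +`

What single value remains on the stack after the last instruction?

-8   -> [-8]
dup  -> [-8, -8]
0    -> [-8, -8, 0]
over -> [-8, -8, 0, -8]
4    -> [-8, -8, 0, -8, 4]
*    -> [-8, -8, 0, -32]
-    -> [-8, -8, 32]
over -> [-8, -8, 32, -8]
drop -> [-8, -8, 32]
/    -> [-8, 0]
*    -> [0]
-7   -> [0, -7]
+    -> [-7]

-7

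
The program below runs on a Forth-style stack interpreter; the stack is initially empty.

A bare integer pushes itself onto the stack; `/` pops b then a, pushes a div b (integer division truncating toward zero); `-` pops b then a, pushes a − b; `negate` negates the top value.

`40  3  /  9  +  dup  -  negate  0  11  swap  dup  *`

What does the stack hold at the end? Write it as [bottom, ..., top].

[0, 11, 0]

40     : 40
3      : 40 3
/      : 13
9      : 13 9
+      : 22
dup    : 22 22
-      : 0
negate : 0
0      : 0 0
11     : 0 0 11
swap   : 0 11 0
dup    : 0 11 0 0
*      : 0 11 0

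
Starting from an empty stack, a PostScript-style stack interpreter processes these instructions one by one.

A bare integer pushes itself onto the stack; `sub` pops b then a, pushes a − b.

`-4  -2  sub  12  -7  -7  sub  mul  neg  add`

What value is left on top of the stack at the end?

-4  -> [-4]
-2  -> [-4, -2]
sub -> [-2]
12  -> [-2, 12]
-7  -> [-2, 12, -7]
-7  -> [-2, 12, -7, -7]
sub -> [-2, 12, 0]
mul -> [-2, 0]
neg -> [-2, 0]
add -> [-2]

-2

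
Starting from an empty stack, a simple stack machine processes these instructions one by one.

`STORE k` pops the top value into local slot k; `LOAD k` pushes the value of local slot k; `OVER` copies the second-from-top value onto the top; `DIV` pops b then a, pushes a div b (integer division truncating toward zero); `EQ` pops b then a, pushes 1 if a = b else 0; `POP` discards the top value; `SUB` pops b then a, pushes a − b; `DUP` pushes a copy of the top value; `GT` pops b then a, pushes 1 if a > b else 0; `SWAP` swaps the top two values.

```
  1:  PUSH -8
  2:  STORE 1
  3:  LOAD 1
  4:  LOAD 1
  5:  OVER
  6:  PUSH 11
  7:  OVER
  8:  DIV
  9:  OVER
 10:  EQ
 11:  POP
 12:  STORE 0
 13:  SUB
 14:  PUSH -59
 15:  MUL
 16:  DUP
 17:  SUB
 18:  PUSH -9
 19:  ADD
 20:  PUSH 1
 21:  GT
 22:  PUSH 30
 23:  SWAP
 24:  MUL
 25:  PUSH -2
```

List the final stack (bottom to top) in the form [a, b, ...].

PUSH -8  : -8
STORE 1  : (empty)
LOAD 1   : -8
LOAD 1   : -8 -8
OVER     : -8 -8 -8
PUSH 11  : -8 -8 -8 11
OVER     : -8 -8 -8 11 -8
DIV      : -8 -8 -8 -1
OVER     : -8 -8 -8 -1 -8
EQ       : -8 -8 -8 0
POP      : -8 -8 -8
STORE 0  : -8 -8
SUB      : 0
PUSH -59 : 0 -59
MUL      : 0
DUP      : 0 0
SUB      : 0
PUSH -9  : 0 -9
ADD      : -9
PUSH 1   : -9 1
GT       : 0
PUSH 30  : 0 30
SWAP     : 30 0
MUL      : 0
PUSH -2  : 0 -2

[0, -2]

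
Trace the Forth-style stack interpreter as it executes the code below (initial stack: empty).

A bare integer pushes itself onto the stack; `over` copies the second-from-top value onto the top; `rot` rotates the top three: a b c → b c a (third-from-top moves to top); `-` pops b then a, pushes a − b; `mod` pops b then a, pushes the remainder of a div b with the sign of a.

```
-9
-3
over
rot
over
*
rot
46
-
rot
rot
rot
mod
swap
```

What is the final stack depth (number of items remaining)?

-9   : -9
-3   : -9 -3
over : -9 -3 -9
rot  : -3 -9 -9
over : -3 -9 -9 -9
*    : -3 -9 81
rot  : -9 81 -3
46   : -9 81 -3 46
-    : -9 81 -49
rot  : 81 -49 -9
rot  : -49 -9 81
rot  : -9 81 -49
mod  : -9 32
swap : 32 -9

2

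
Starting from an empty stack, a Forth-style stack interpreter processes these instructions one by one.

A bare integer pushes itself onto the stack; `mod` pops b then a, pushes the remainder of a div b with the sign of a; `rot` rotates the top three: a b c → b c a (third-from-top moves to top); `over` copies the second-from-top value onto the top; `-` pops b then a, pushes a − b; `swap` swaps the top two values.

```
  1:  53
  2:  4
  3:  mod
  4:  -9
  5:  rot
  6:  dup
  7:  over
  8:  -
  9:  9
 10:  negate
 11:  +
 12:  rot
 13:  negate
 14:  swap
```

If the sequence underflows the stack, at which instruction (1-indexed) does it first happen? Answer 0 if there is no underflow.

5

53  -> [53]
4   -> [53, 4]
mod -> [1]
-9  -> [1, -9]
rot  — needs 3 operands, stack has 2 → underflow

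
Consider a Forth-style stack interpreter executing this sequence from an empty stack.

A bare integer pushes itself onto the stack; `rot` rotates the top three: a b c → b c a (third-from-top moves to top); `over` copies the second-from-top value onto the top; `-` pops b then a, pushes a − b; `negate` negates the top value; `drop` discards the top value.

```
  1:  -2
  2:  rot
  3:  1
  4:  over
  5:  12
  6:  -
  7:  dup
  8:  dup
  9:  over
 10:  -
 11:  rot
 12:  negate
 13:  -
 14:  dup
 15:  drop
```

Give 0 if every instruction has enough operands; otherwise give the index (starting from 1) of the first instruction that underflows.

2

-2 → -2
rot  — needs 3 operands, stack has 1 → underflow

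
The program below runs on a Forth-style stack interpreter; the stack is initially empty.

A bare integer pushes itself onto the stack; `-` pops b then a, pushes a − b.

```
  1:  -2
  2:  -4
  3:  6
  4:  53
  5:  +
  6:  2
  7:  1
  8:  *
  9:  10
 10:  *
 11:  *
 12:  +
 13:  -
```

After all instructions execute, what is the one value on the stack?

-1178

-2  -2
-4  -2 -4
6   -2 -4 6
53  -2 -4 6 53
+   -2 -4 59
2   -2 -4 59 2
1   -2 -4 59 2 1
*   -2 -4 59 2
10  -2 -4 59 2 10
*   -2 -4 59 20
*   -2 -4 1180
+   -2 1176
-   -1178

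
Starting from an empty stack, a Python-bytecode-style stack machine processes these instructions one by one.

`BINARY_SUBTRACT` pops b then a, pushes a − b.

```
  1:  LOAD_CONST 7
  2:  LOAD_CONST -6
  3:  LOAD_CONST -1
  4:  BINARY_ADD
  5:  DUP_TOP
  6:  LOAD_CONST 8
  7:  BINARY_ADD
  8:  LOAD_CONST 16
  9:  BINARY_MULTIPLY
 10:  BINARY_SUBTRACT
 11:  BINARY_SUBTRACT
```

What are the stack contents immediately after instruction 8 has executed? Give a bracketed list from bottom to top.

[7, -7, 1, 16]

LOAD_CONST 7  → [7]
LOAD_CONST -6 → [7, -6]
LOAD_CONST -1 → [7, -6, -1]
BINARY_ADD    → [7, -7]
DUP_TOP       → [7, -7, -7]
LOAD_CONST 8  → [7, -7, -7, 8]
BINARY_ADD    → [7, -7, 1]
LOAD_CONST 16 → [7, -7, 1, 16]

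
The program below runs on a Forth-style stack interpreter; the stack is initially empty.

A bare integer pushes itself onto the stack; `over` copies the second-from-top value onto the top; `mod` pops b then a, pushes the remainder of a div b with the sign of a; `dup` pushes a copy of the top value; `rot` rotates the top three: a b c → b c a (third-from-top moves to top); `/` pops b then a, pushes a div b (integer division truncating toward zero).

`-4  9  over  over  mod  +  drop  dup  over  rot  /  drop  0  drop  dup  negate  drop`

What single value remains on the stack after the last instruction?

-4

-4     : [-4]
9      : [-4, 9]
over   : [-4, 9, -4]
over   : [-4, 9, -4, 9]
mod    : [-4, 9, -4]
+      : [-4, 5]
drop   : [-4]
dup    : [-4, -4]
over   : [-4, -4, -4]
rot    : [-4, -4, -4]
/      : [-4, 1]
drop   : [-4]
0      : [-4, 0]
drop   : [-4]
dup    : [-4, -4]
negate : [-4, 4]
drop   : [-4]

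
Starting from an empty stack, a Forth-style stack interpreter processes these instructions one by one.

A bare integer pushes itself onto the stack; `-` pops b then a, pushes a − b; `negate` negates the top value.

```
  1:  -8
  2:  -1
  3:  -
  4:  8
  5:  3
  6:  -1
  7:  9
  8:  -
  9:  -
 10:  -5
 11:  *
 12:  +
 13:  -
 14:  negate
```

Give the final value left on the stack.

-50

-8     : -8
-1     : -8 -1
-      : -7
8      : -7 8
3      : -7 8 3
-1     : -7 8 3 -1
9      : -7 8 3 -1 9
-      : -7 8 3 -10
-      : -7 8 13
-5     : -7 8 13 -5
*      : -7 8 -65
+      : -7 -57
-      : 50
negate : -50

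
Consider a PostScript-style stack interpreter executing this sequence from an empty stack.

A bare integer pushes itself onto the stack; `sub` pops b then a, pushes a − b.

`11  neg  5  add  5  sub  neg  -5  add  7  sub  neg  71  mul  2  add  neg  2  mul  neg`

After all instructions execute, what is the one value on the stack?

11  -> [11]
neg -> [-11]
5   -> [-11, 5]
add -> [-6]
5   -> [-6, 5]
sub -> [-11]
neg -> [11]
-5  -> [11, -5]
add -> [6]
7   -> [6, 7]
sub -> [-1]
neg -> [1]
71  -> [1, 71]
mul -> [71]
2   -> [71, 2]
add -> [73]
neg -> [-73]
2   -> [-73, 2]
mul -> [-146]
neg -> [146]

146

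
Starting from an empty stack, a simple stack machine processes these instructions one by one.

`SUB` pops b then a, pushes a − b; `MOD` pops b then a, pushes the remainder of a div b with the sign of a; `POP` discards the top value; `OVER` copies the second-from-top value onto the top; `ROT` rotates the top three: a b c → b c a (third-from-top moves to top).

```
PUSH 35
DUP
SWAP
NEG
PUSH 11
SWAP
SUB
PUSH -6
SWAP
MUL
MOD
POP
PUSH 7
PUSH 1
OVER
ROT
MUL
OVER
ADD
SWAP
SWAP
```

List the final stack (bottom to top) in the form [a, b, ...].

[1, 50]

PUSH 35 → 35
DUP     → 35 35
SWAP    → 35 35
NEG     → 35 -35
PUSH 11 → 35 -35 11
SWAP    → 35 11 -35
SUB     → 35 46
PUSH -6 → 35 46 -6
SWAP    → 35 -6 46
MUL     → 35 -276
MOD     → 35
POP     → (empty)
PUSH 7  → 7
PUSH 1  → 7 1
OVER    → 7 1 7
ROT     → 1 7 7
MUL     → 1 49
OVER    → 1 49 1
ADD     → 1 50
SWAP    → 50 1
SWAP    → 1 50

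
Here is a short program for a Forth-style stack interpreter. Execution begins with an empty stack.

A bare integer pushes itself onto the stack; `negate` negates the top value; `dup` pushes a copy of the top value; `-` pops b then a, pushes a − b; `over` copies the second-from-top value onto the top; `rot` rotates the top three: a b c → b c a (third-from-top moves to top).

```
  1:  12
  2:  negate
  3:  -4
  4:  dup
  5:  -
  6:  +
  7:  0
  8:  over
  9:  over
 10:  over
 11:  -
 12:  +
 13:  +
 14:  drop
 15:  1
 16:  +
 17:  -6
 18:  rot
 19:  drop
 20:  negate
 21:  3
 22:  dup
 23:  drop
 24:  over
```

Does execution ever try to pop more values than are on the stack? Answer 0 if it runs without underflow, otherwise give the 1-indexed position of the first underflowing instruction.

12     -> [12]
negate -> [-12]
-4     -> [-12, -4]
dup    -> [-12, -4, -4]
-      -> [-12, 0]
+      -> [-12]
0      -> [-12, 0]
over   -> [-12, 0, -12]
over   -> [-12, 0, -12, 0]
over   -> [-12, 0, -12, 0, -12]
-      -> [-12, 0, -12, 12]
+      -> [-12, 0, 0]
+      -> [-12, 0]
drop   -> [-12]
1      -> [-12, 1]
+      -> [-11]
-6     -> [-11, -6]
rot  — needs 3 operands, stack has 2 → underflow

18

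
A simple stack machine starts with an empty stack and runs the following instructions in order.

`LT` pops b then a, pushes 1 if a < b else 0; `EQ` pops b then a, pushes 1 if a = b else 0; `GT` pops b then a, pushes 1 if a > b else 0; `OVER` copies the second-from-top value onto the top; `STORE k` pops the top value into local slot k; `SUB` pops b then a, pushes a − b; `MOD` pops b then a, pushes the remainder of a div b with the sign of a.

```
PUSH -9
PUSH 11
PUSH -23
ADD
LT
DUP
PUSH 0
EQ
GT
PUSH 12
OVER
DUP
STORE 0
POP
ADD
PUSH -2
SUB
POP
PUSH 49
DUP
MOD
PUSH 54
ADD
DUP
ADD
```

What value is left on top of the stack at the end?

PUSH -9  : -9
PUSH 11  : -9 11
PUSH -23 : -9 11 -23
ADD      : -9 -12
LT       : 0
DUP      : 0 0
PUSH 0   : 0 0 0
EQ       : 0 1
GT       : 0
PUSH 12  : 0 12
OVER     : 0 12 0
DUP      : 0 12 0 0
STORE 0  : 0 12 0
POP      : 0 12
ADD      : 12
PUSH -2  : 12 -2
SUB      : 14
POP      : (empty)
PUSH 49  : 49
DUP      : 49 49
MOD      : 0
PUSH 54  : 0 54
ADD      : 54
DUP      : 54 54
ADD      : 108

108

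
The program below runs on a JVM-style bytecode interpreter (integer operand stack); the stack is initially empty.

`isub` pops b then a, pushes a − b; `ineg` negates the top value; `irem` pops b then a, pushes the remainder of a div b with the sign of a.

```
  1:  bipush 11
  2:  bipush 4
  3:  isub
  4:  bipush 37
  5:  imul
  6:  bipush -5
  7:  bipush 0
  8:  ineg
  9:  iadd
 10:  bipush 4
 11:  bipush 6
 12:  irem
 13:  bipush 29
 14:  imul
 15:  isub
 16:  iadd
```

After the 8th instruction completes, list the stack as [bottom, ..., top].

[259, -5, 0]

bipush 11  [11]
bipush 4   [11, 4]
isub       [7]
bipush 37  [7, 37]
imul       [259]
bipush -5  [259, -5]
bipush 0   [259, -5, 0]
ineg       [259, -5, 0]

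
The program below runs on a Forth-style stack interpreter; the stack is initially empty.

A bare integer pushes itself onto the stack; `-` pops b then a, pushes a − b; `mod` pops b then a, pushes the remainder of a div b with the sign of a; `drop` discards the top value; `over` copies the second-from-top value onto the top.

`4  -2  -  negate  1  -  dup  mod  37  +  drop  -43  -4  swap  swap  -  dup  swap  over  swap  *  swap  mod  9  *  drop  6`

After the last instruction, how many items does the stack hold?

1

4       [4]
-2      [4, -2]
-       [6]
negate  [-6]
1       [-6, 1]
-       [-7]
dup     [-7, -7]
mod     [0]
37      [0, 37]
+       [37]
drop    []
-43     [-43]
-4      [-43, -4]
swap    [-4, -43]
swap    [-43, -4]
-       [-39]
dup     [-39, -39]
swap    [-39, -39]
over    [-39, -39, -39]
swap    [-39, -39, -39]
*       [-39, 1521]
swap    [1521, -39]
mod     [0]
9       [0, 9]
*       [0]
drop    []
6       [6]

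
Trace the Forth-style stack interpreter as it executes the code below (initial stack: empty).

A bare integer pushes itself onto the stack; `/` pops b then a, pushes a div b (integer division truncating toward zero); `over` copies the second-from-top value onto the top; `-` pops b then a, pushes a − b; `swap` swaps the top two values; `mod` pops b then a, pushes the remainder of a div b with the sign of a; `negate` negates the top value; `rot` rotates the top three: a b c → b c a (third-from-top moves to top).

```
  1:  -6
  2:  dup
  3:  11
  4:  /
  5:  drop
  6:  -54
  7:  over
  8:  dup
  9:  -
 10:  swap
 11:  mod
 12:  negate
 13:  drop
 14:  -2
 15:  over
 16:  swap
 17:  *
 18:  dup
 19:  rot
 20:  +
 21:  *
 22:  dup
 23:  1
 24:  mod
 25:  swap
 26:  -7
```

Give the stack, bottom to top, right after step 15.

-6     -> -6
dup    -> -6 -6
11     -> -6 -6 11
/      -> -6 0
drop   -> -6
-54    -> -6 -54
over   -> -6 -54 -6
dup    -> -6 -54 -6 -6
-      -> -6 -54 0
swap   -> -6 0 -54
mod    -> -6 0
negate -> -6 0
drop   -> -6
-2     -> -6 -2
over   -> -6 -2 -6

[-6, -2, -6]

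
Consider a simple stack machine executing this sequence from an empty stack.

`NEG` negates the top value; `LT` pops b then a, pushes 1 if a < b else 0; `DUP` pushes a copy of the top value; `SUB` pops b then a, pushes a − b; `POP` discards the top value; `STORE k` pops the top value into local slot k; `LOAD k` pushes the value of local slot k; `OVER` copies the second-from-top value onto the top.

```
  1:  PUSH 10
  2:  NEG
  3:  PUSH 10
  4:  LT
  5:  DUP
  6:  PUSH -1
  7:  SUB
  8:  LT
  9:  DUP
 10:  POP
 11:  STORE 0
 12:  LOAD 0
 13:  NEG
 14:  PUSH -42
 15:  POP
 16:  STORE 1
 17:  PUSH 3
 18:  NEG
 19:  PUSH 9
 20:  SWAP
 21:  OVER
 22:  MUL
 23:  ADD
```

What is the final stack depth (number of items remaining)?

1

PUSH 10  : [10]
NEG      : [-10]
PUSH 10  : [-10, 10]
LT       : [1]
DUP      : [1, 1]
PUSH -1  : [1, 1, -1]
SUB      : [1, 2]
LT       : [1]
DUP      : [1, 1]
POP      : [1]
STORE 0  : []
LOAD 0   : [1]
NEG      : [-1]
PUSH -42 : [-1, -42]
POP      : [-1]
STORE 1  : []
PUSH 3   : [3]
NEG      : [-3]
PUSH 9   : [-3, 9]
SWAP     : [9, -3]
OVER     : [9, -3, 9]
MUL      : [9, -27]
ADD      : [-18]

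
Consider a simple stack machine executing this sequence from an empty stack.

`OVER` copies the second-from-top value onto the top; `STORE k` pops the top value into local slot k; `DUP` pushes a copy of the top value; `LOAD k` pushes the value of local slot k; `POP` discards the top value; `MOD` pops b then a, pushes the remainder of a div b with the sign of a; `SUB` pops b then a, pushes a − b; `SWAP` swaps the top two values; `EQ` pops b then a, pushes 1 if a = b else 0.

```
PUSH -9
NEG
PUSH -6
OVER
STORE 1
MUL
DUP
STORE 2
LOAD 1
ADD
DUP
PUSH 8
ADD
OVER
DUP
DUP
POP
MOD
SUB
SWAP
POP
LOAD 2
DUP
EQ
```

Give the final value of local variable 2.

PUSH -9 -> -9
NEG     -> 9
PUSH -6 -> 9 -6
OVER    -> 9 -6 9
STORE 1 -> 9 -6
MUL     -> -54
DUP     -> -54 -54
STORE 2 -> -54
LOAD 1  -> -54 9
ADD     -> -45
DUP     -> -45 -45
PUSH 8  -> -45 -45 8
ADD     -> -45 -37
OVER    -> -45 -37 -45
DUP     -> -45 -37 -45 -45
DUP     -> -45 -37 -45 -45 -45
POP     -> -45 -37 -45 -45
MOD     -> -45 -37 0
SUB     -> -45 -37
SWAP    -> -37 -45
POP     -> -37
LOAD 2  -> -37 -54
DUP     -> -37 -54 -54
EQ      -> -37 1

-54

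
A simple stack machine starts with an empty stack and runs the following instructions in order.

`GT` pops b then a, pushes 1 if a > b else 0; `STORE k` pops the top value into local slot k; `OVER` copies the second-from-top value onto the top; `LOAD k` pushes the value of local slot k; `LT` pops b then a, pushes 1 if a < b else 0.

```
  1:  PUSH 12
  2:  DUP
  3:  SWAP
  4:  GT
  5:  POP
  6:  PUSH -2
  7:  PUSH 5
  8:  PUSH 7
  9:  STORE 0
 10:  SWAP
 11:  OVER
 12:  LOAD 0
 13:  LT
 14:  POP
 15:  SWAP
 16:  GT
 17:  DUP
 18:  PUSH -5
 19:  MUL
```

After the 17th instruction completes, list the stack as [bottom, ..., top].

PUSH 12  12
DUP      12 12
SWAP     12 12
GT       0
POP      (empty)
PUSH -2  -2
PUSH 5   -2 5
PUSH 7   -2 5 7
STORE 0  -2 5
SWAP     5 -2
OVER     5 -2 5
LOAD 0   5 -2 5 7
LT       5 -2 1
POP      5 -2
SWAP     -2 5
GT       0
DUP      0 0

[0, 0]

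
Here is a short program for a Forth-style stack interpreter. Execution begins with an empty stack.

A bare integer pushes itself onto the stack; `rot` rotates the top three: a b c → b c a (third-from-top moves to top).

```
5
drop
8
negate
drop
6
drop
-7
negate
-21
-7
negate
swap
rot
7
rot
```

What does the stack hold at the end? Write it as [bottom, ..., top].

[7, 7, 7, -21]

5       [5]
drop    []
8       [8]
negate  [-8]
drop    []
6       [6]
drop    []
-7      [-7]
negate  [7]
-21     [7, -21]
-7      [7, -21, -7]
negate  [7, -21, 7]
swap    [7, 7, -21]
rot     [7, -21, 7]
7       [7, -21, 7, 7]
rot     [7, 7, 7, -21]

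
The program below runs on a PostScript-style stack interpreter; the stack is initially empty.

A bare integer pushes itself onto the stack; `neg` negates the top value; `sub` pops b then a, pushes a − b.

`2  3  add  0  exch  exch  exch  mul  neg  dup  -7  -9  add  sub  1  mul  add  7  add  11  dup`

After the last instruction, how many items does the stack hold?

2    → [2]
3    → [2, 3]
add  → [5]
0    → [5, 0]
exch → [0, 5]
exch → [5, 0]
exch → [0, 5]
mul  → [0]
neg  → [0]
dup  → [0, 0]
-7   → [0, 0, -7]
-9   → [0, 0, -7, -9]
add  → [0, 0, -16]
sub  → [0, 16]
1    → [0, 16, 1]
mul  → [0, 16]
add  → [16]
7    → [16, 7]
add  → [23]
11   → [23, 11]
dup  → [23, 11, 11]

3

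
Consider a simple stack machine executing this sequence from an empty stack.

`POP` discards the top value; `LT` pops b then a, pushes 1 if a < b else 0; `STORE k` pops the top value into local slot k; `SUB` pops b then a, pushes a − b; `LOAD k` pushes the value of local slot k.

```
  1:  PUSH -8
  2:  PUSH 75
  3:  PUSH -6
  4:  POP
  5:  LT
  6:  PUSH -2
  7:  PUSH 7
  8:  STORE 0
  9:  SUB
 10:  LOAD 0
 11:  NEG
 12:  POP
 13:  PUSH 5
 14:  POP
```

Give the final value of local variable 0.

7

PUSH -8  [-8]
PUSH 75  [-8, 75]
PUSH -6  [-8, 75, -6]
POP      [-8, 75]
LT       [1]
PUSH -2  [1, -2]
PUSH 7   [1, -2, 7]
STORE 0  [1, -2]
SUB      [3]
LOAD 0   [3, 7]
NEG      [3, -7]
POP      [3]
PUSH 5   [3, 5]
POP      [3]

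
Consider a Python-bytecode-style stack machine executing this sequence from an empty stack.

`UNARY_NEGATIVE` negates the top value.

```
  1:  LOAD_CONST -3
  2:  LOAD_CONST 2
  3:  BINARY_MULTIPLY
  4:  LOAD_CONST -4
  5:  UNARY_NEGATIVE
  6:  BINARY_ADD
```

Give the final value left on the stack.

-2

LOAD_CONST -3   : [-3]
LOAD_CONST 2    : [-3, 2]
BINARY_MULTIPLY : [-6]
LOAD_CONST -4   : [-6, -4]
UNARY_NEGATIVE  : [-6, 4]
BINARY_ADD      : [-2]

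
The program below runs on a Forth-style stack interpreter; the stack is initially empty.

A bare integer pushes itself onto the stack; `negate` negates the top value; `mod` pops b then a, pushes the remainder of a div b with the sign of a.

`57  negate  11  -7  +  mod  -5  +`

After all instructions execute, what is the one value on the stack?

57     -> [57]
negate -> [-57]
11     -> [-57, 11]
-7     -> [-57, 11, -7]
+      -> [-57, 4]
mod    -> [-1]
-5     -> [-1, -5]
+      -> [-6]

-6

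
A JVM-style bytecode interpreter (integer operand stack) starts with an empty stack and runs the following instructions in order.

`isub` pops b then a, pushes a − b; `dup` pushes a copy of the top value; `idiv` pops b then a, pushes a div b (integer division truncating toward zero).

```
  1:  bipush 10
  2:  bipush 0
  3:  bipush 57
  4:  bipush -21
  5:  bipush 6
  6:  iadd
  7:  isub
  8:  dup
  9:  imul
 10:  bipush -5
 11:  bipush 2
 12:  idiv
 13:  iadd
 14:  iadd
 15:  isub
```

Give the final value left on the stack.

bipush 10  -> [10]
bipush 0   -> [10, 0]
bipush 57  -> [10, 0, 57]
bipush -21 -> [10, 0, 57, -21]
bipush 6   -> [10, 0, 57, -21, 6]
iadd       -> [10, 0, 57, -15]
isub       -> [10, 0, 72]
dup        -> [10, 0, 72, 72]
imul       -> [10, 0, 5184]
bipush -5  -> [10, 0, 5184, -5]
bipush 2   -> [10, 0, 5184, -5, 2]
idiv       -> [10, 0, 5184, -2]
iadd       -> [10, 0, 5182]
iadd       -> [10, 5182]
isub       -> [-5172]

-5172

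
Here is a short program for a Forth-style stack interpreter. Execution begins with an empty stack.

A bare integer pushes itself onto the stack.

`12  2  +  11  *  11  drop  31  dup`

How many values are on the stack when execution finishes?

12    [12]
2     [12, 2]
+     [14]
11    [14, 11]
*     [154]
11    [154, 11]
drop  [154]
31    [154, 31]
dup   [154, 31, 31]

3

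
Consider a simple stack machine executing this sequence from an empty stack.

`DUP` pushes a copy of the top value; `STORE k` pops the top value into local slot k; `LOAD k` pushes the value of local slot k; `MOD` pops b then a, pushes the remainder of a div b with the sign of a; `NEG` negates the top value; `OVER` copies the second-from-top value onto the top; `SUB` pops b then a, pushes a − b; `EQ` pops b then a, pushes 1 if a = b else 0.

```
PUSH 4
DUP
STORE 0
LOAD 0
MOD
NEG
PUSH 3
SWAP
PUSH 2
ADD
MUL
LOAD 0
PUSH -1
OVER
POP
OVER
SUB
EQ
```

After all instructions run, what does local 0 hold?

PUSH 4  → [4]
DUP     → [4, 4]
STORE 0 → [4]
LOAD 0  → [4, 4]
MOD     → [0]
NEG     → [0]
PUSH 3  → [0, 3]
SWAP    → [3, 0]
PUSH 2  → [3, 0, 2]
ADD     → [3, 2]
MUL     → [6]
LOAD 0  → [6, 4]
PUSH -1 → [6, 4, -1]
OVER    → [6, 4, -1, 4]
POP     → [6, 4, -1]
OVER    → [6, 4, -1, 4]
SUB     → [6, 4, -5]
EQ      → [6, 0]

4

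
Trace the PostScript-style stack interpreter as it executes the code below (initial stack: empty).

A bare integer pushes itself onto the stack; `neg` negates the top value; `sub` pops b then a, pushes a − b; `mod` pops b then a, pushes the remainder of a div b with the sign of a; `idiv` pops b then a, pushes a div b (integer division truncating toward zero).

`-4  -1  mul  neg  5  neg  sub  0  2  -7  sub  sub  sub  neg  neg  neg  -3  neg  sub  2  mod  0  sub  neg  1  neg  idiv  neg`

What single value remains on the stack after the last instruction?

1

-4   → -4
-1   → -4 -1
mul  → 4
neg  → -4
5    → -4 5
neg  → -4 -5
sub  → 1
0    → 1 0
2    → 1 0 2
-7   → 1 0 2 -7
sub  → 1 0 9
sub  → 1 -9
sub  → 10
neg  → -10
neg  → 10
neg  → -10
-3   → -10 -3
neg  → -10 3
sub  → -13
2    → -13 2
mod  → -1
0    → -1 0
sub  → -1
neg  → 1
1    → 1 1
neg  → 1 -1
idiv → -1
neg  → 1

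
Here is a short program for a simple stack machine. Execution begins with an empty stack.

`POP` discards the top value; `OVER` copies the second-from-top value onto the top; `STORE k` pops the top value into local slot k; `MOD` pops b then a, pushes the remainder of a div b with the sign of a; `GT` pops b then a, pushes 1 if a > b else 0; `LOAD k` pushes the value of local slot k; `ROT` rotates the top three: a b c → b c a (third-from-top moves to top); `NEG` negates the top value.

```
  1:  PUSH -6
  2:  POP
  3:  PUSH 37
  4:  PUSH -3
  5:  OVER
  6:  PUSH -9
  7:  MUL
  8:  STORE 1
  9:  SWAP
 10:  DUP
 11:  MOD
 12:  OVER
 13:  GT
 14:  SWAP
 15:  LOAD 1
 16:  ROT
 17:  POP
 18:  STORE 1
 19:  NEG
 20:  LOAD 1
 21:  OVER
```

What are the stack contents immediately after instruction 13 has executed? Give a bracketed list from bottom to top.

PUSH -6 -> -6
POP     -> (empty)
PUSH 37 -> 37
PUSH -3 -> 37 -3
OVER    -> 37 -3 37
PUSH -9 -> 37 -3 37 -9
MUL     -> 37 -3 -333
STORE 1 -> 37 -3
SWAP    -> -3 37
DUP     -> -3 37 37
MOD     -> -3 0
OVER    -> -3 0 -3
GT      -> -3 1

[-3, 1]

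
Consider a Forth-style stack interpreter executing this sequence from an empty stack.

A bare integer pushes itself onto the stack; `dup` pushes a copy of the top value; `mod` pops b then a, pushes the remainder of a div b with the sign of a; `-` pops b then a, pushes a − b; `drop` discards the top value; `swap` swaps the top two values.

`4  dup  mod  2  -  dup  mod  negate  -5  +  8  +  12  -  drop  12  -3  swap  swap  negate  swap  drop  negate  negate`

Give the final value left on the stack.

4       4
dup     4 4
mod     0
2       0 2
-       -2
dup     -2 -2
mod     0
negate  0
-5      0 -5
+       -5
8       -5 8
+       3
12      3 12
-       -9
drop    (empty)
12      12
-3      12 -3
swap    -3 12
swap    12 -3
negate  12 3
swap    3 12
drop    3
negate  -3
negate  3

3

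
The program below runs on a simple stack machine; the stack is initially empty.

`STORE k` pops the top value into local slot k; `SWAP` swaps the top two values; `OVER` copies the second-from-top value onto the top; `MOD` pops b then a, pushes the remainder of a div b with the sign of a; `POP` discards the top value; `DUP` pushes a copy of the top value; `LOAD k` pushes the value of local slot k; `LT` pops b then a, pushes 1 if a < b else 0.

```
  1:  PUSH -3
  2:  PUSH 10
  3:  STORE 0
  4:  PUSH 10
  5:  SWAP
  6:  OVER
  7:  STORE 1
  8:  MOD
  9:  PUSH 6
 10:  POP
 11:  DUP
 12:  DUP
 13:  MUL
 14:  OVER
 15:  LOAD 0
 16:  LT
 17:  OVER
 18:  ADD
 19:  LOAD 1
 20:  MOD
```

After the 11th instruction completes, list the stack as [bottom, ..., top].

[1, 1]

PUSH -3 : [-3]
PUSH 10 : [-3, 10]
STORE 0 : [-3]
PUSH 10 : [-3, 10]
SWAP    : [10, -3]
OVER    : [10, -3, 10]
STORE 1 : [10, -3]
MOD     : [1]
PUSH 6  : [1, 6]
POP     : [1]
DUP     : [1, 1]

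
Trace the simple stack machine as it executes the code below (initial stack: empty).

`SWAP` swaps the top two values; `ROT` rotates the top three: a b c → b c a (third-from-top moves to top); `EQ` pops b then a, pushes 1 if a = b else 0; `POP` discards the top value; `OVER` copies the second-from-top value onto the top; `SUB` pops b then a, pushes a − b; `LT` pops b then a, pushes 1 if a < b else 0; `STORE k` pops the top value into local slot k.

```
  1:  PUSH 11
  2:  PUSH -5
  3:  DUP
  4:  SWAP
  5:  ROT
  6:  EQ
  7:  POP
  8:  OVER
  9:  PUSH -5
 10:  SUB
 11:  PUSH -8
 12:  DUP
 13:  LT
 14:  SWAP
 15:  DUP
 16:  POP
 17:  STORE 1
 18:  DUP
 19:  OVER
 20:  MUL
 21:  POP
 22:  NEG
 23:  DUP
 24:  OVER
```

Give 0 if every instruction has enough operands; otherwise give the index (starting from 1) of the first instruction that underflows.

PUSH 11 : 11
PUSH -5 : 11 -5
DUP     : 11 -5 -5
SWAP    : 11 -5 -5
ROT     : -5 -5 11
EQ      : -5 0
POP     : -5
OVER  — needs 2 operands, stack has 1 → underflow

8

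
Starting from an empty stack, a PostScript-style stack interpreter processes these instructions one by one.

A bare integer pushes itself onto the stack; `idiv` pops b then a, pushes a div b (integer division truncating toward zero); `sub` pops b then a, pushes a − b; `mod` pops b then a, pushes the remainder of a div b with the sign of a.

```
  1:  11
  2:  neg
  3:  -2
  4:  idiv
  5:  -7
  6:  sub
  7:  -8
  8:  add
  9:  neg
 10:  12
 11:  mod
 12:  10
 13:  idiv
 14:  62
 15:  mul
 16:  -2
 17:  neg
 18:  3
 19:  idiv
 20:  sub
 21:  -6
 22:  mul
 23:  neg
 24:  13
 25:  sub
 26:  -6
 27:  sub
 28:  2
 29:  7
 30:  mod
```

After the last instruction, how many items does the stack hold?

11   : 11
neg  : -11
-2   : -11 -2
idiv : 5
-7   : 5 -7
sub  : 12
-8   : 12 -8
add  : 4
neg  : -4
12   : -4 12
mod  : -4
10   : -4 10
idiv : 0
62   : 0 62
mul  : 0
-2   : 0 -2
neg  : 0 2
3    : 0 2 3
idiv : 0 0
sub  : 0
-6   : 0 -6
mul  : 0
neg  : 0
13   : 0 13
sub  : -13
-6   : -13 -6
sub  : -7
2    : -7 2
7    : -7 2 7
mod  : -7 2

2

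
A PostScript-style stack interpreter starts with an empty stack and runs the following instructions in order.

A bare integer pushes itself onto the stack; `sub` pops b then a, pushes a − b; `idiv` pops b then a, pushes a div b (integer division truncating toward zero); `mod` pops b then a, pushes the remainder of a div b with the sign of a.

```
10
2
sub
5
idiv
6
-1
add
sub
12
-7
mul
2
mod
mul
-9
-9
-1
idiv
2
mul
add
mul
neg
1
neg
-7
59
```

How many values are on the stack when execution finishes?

4

10   → [10]
2    → [10, 2]
sub  → [8]
5    → [8, 5]
idiv → [1]
6    → [1, 6]
-1   → [1, 6, -1]
add  → [1, 5]
sub  → [-4]
12   → [-4, 12]
-7   → [-4, 12, -7]
mul  → [-4, -84]
2    → [-4, -84, 2]
mod  → [-4, 0]
mul  → [0]
-9   → [0, -9]
-9   → [0, -9, -9]
-1   → [0, -9, -9, -1]
idiv → [0, -9, 9]
2    → [0, -9, 9, 2]
mul  → [0, -9, 18]
add  → [0, 9]
mul  → [0]
neg  → [0]
1    → [0, 1]
neg  → [0, -1]
-7   → [0, -1, -7]
59   → [0, -1, -7, 59]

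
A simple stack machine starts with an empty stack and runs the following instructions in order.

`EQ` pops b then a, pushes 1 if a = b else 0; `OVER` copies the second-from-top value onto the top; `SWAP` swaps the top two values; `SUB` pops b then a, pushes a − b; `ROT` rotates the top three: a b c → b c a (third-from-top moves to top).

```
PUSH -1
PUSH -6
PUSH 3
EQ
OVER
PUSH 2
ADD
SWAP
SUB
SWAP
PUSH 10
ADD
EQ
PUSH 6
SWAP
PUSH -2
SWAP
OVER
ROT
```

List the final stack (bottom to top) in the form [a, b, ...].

PUSH -1 -> [-1]
PUSH -6 -> [-1, -6]
PUSH 3  -> [-1, -6, 3]
EQ      -> [-1, 0]
OVER    -> [-1, 0, -1]
PUSH 2  -> [-1, 0, -1, 2]
ADD     -> [-1, 0, 1]
SWAP    -> [-1, 1, 0]
SUB     -> [-1, 1]
SWAP    -> [1, -1]
PUSH 10 -> [1, -1, 10]
ADD     -> [1, 9]
EQ      -> [0]
PUSH 6  -> [0, 6]
SWAP    -> [6, 0]
PUSH -2 -> [6, 0, -2]
SWAP    -> [6, -2, 0]
OVER    -> [6, -2, 0, -2]
ROT     -> [6, 0, -2, -2]

[6, 0, -2, -2]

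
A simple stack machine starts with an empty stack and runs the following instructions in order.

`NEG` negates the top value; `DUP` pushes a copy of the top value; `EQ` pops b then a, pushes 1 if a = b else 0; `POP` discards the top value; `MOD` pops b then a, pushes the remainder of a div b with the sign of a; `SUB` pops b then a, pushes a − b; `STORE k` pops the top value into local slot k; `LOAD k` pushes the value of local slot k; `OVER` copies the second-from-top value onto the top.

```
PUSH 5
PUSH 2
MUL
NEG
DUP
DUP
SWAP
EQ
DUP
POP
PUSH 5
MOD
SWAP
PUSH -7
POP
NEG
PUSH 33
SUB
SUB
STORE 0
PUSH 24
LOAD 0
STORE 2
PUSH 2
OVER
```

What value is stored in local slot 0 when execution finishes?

24

PUSH 5   5
PUSH 2   5 2
MUL      10
NEG      -10
DUP      -10 -10
DUP      -10 -10 -10
SWAP     -10 -10 -10
EQ       -10 1
DUP      -10 1 1
POP      -10 1
PUSH 5   -10 1 5
MOD      -10 1
SWAP     1 -10
PUSH -7  1 -10 -7
POP      1 -10
NEG      1 10
PUSH 33  1 10 33
SUB      1 -23
SUB      24
STORE 0  (empty)
PUSH 24  24
LOAD 0   24 24
STORE 2  24
PUSH 2   24 2
OVER     24 2 24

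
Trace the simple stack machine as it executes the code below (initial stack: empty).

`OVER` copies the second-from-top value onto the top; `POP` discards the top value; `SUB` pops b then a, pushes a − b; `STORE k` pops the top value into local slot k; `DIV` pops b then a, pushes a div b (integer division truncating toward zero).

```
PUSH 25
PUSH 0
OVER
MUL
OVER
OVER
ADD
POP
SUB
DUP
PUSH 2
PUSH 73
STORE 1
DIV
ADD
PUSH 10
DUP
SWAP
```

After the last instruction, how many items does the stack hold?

3

PUSH 25  [25]
PUSH 0   [25, 0]
OVER     [25, 0, 25]
MUL      [25, 0]
OVER     [25, 0, 25]
OVER     [25, 0, 25, 0]
ADD      [25, 0, 25]
POP      [25, 0]
SUB      [25]
DUP      [25, 25]
PUSH 2   [25, 25, 2]
PUSH 73  [25, 25, 2, 73]
STORE 1  [25, 25, 2]
DIV      [25, 12]
ADD      [37]
PUSH 10  [37, 10]
DUP      [37, 10, 10]
SWAP     [37, 10, 10]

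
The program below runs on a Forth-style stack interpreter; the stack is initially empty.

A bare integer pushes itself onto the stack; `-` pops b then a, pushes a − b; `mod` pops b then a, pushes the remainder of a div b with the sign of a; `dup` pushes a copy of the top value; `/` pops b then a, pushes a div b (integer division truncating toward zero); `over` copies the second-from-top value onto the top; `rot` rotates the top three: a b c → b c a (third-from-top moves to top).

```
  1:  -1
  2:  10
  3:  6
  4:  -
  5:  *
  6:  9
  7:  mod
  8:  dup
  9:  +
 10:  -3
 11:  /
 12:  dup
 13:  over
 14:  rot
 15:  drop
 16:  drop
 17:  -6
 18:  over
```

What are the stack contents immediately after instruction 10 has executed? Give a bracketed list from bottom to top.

-1   [-1]
10   [-1, 10]
6    [-1, 10, 6]
-    [-1, 4]
*    [-4]
9    [-4, 9]
mod  [-4]
dup  [-4, -4]
+    [-8]
-3   [-8, -3]

[-8, -3]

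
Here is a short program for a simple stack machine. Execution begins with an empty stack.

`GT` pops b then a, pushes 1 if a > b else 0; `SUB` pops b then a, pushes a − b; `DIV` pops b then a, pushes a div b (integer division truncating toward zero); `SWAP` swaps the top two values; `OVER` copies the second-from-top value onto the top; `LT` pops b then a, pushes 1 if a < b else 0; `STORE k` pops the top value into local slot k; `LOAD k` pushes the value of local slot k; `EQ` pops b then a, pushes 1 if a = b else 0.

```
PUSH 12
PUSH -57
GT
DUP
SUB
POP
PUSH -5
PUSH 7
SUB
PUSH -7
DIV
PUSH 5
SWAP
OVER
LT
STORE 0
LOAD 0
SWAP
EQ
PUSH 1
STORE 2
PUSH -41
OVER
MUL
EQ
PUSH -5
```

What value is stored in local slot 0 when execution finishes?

1

PUSH 12  : [12]
PUSH -57 : [12, -57]
GT       : [1]
DUP      : [1, 1]
SUB      : [0]
POP      : []
PUSH -5  : [-5]
PUSH 7   : [-5, 7]
SUB      : [-12]
PUSH -7  : [-12, -7]
DIV      : [1]
PUSH 5   : [1, 5]
SWAP     : [5, 1]
OVER     : [5, 1, 5]
LT       : [5, 1]
STORE 0  : [5]
LOAD 0   : [5, 1]
SWAP     : [1, 5]
EQ       : [0]
PUSH 1   : [0, 1]
STORE 2  : [0]
PUSH -41 : [0, -41]
OVER     : [0, -41, 0]
MUL      : [0, 0]
EQ       : [1]
PUSH -5  : [1, -5]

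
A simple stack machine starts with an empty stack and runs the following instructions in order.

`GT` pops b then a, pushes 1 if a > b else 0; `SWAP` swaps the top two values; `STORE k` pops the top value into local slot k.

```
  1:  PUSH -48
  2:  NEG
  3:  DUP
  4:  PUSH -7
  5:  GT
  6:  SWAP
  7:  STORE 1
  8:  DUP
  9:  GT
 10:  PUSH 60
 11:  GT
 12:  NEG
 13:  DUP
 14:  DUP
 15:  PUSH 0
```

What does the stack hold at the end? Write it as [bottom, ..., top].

PUSH -48 : -48
NEG      : 48
DUP      : 48 48
PUSH -7  : 48 48 -7
GT       : 48 1
SWAP     : 1 48
STORE 1  : 1
DUP      : 1 1
GT       : 0
PUSH 60  : 0 60
GT       : 0
NEG      : 0
DUP      : 0 0
DUP      : 0 0 0
PUSH 0   : 0 0 0 0

[0, 0, 0, 0]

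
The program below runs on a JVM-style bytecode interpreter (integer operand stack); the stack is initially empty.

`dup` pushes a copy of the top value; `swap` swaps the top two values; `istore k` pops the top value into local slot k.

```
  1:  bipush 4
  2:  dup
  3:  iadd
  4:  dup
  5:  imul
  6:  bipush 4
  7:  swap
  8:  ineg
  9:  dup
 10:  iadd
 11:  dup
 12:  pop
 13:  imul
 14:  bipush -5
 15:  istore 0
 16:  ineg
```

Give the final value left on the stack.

bipush 4  : [4]
dup       : [4, 4]
iadd      : [8]
dup       : [8, 8]
imul      : [64]
bipush 4  : [64, 4]
swap      : [4, 64]
ineg      : [4, -64]
dup       : [4, -64, -64]
iadd      : [4, -128]
dup       : [4, -128, -128]
pop       : [4, -128]
imul      : [-512]
bipush -5 : [-512, -5]
istore 0  : [-512]
ineg      : [512]

512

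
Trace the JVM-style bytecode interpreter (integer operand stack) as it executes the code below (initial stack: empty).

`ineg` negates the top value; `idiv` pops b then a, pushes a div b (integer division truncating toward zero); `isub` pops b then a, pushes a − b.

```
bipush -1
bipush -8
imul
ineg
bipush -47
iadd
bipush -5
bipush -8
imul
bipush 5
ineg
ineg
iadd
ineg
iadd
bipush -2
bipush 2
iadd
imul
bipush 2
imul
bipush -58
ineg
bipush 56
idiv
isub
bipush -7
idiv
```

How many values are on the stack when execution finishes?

1

bipush -1  : [-1]
bipush -8  : [-1, -8]
imul       : [8]
ineg       : [-8]
bipush -47 : [-8, -47]
iadd       : [-55]
bipush -5  : [-55, -5]
bipush -8  : [-55, -5, -8]
imul       : [-55, 40]
bipush 5   : [-55, 40, 5]
ineg       : [-55, 40, -5]
ineg       : [-55, 40, 5]
iadd       : [-55, 45]
ineg       : [-55, -45]
iadd       : [-100]
bipush -2  : [-100, -2]
bipush 2   : [-100, -2, 2]
iadd       : [-100, 0]
imul       : [0]
bipush 2   : [0, 2]
imul       : [0]
bipush -58 : [0, -58]
ineg       : [0, 58]
bipush 56  : [0, 58, 56]
idiv       : [0, 1]
isub       : [-1]
bipush -7  : [-1, -7]
idiv       : [0]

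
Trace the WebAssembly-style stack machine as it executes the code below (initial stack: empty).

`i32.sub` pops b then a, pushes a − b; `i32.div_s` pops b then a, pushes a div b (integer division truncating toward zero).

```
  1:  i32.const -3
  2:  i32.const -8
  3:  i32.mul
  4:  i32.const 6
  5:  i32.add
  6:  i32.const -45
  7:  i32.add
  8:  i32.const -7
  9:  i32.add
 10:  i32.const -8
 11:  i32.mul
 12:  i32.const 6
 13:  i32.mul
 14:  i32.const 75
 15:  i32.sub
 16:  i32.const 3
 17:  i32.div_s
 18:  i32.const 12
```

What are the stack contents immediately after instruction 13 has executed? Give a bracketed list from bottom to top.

[1056]

i32.const -3  → -3
i32.const -8  → -3 -8
i32.mul       → 24
i32.const 6   → 24 6
i32.add       → 30
i32.const -45 → 30 -45
i32.add       → -15
i32.const -7  → -15 -7
i32.add       → -22
i32.const -8  → -22 -8
i32.mul       → 176
i32.const 6   → 176 6
i32.mul       → 1056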